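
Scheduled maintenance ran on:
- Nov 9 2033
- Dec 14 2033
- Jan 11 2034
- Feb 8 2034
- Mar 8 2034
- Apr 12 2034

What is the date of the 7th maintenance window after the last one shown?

These are Wednesdays at 28- or 35-day spacing (35, 28, 28, 28, 35).
The pattern: 2nd Wednesday of the month.
May 2034 — 2nd Wednesday is May 10 2034.
June 2034 — 2nd Wednesday is Jun 14 2034.
July 2034 — 2nd Wednesday is Jul 12 2034.
2nd Wednesday of August 2034: Aug 9 2034.
September 2034 — 2nd Wednesday is Sep 13 2034.
2nd Wednesday of October 2034: Oct 11 2034.
2nd Wednesday of November 2034: Nov 8 2034.

Nov 8 2034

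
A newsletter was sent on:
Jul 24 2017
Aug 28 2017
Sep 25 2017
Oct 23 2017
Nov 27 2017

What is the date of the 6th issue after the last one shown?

Gaps: 35, 28, 28, 35 days — a mix of 28 and 35. Every date is a Monday.
Each is the 4th Monday of its month.
4th Monday of December 2017: Dec 25 2017.
4th Monday of January 2018: Jan 22 2018.
February 2018 — 4th Monday is Feb 26 2018.
4th Monday of March 2018: Mar 26 2018.
April 2018 — 4th Monday is Apr 23 2018.
4th Monday of May 2018: May 28 2018.

May 28 2018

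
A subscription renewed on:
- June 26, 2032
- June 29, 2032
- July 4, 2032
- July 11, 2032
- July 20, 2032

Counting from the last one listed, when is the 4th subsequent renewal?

September 14, 2032

The spacing grows by 2 each time: 3, 5, 7, 9 days.
Next gap: 11 days. July 20, 2032 + 11 days = July 31, 2032.
Next gap: 13 days. July 31, 2032 + 13 days = August 13, 2032.
Next gap: 15 days. August 13, 2032 + 15 days = August 28, 2032.
Next gap: 17 days. August 28, 2032 + 17 days = September 14, 2032.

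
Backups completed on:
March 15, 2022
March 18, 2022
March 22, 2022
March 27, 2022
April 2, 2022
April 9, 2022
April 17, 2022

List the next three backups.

April 26, 2022; May 6, 2022; May 17, 2022

The spacing grows by 1 each time: 3, 4, 5, 6, 7, 8 days.
Next gap: 9 days. April 17, 2022 + 9 days = April 26, 2022.
Next gap: 10 days. April 26, 2022 + 10 days = May 6, 2022.
Next gap: 11 days. May 6, 2022 + 11 days = May 17, 2022.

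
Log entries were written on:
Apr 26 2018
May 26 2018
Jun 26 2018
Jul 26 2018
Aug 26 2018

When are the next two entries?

Gaps: 30, 31, 30, 31 days — not constant. Every event is on the 26th of the month.
Pattern: the 26th of each month.
Next: September 2018 → Sep 26 2018.
October 2018: Oct 26 2018.

Sep 26 2018, Oct 26 2018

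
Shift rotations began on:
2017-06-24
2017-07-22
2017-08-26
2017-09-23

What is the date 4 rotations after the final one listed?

These are Saturdays at 28- or 35-day spacing (28, 35, 28).
The pattern: 4th Saturday of the month.
4th Saturday of October 2017: 2017-10-28.
4th Saturday of November 2017: 2017-11-25.
4th Saturday of December 2017: 2017-12-23.
January 2018 — 4th Saturday is 2018-01-27.

2018-01-27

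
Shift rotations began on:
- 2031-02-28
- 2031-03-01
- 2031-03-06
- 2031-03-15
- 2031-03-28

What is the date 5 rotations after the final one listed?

2031-07-31

Gaps: 1, 5, 9, 13 days — each gap is 4 larger than the previous one.
Next gap: 17 days. 2031-03-28 + 17 days = 2031-04-14.
Next gap: 21 days. 2031-04-14 + 21 days = 2031-05-05.
Next gap: 25 days. 2031-05-05 + 25 days = 2031-05-30.
Next gap: 29 days. 2031-05-30 + 29 days = 2031-06-28.
Next gap: 33 days. 2031-06-28 + 33 days = 2031-07-31.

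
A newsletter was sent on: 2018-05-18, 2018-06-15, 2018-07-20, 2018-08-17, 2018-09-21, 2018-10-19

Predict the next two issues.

2018-11-16, 2018-12-21

These are Fridays at 28- or 35-day spacing (28, 35, 28, 35, 28).
The pattern: 3rd Friday of the month.
3rd Friday of November 2018: 2018-11-16.
December 2018 — 3rd Friday is 2018-12-21.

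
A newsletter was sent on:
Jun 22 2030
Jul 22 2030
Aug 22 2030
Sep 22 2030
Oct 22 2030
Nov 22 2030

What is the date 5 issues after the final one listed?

Apr 22 2031

The day-of-month is always 22 (30, 31, 31, 30, 31 days between events).
So this recurs on the 22nd of each month.
December 2030: Dec 22 2030.
Next: January 2031 → Jan 22 2031.
February 2031: Feb 22 2031.
March 2031: Mar 22 2031.
April 2031: Apr 22 2031.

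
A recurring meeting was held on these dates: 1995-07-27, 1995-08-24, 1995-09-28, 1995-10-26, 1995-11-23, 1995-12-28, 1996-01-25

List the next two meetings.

1996-02-22, 1996-03-28

These are Thursdays at 28- or 35-day spacing (28, 35, 28, 28, 35, 28).
The pattern: 4th Thursday of the month.
February 1996 — 4th Thursday is 1996-02-22.
4th Thursday of March 1996: 1996-03-28.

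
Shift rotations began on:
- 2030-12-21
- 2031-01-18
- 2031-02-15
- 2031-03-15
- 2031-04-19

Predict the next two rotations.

2031-05-17, 2031-06-21

All dates are Saturdays, 28, 28, 28, 35 days apart.
Specifically, the 3rd Saturday of each month.
May 2031 — 3rd Saturday is 2031-05-17.
3rd Saturday of June 2031: 2031-06-21.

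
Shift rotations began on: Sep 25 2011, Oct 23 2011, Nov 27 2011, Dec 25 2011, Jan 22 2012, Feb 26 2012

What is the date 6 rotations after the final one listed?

All dates are Sundays, 28, 35, 28, 28, 35 days apart.
Specifically, the 4th Sunday of each month.
4th Sunday of March 2012: Mar 25 2012.
4th Sunday of April 2012: Apr 22 2012.
May 2012 — 4th Sunday is May 27 2012.
4th Sunday of June 2012: Jun 24 2012.
4th Sunday of July 2012: Jul 22 2012.
August 2012 — 4th Sunday is Aug 26 2012.

Aug 26 2012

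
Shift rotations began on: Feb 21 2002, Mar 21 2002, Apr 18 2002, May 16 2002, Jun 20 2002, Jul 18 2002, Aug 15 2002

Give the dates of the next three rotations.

Gaps: 28, 28, 28, 35, 28, 28 days — a mix of 28 and 35. Every date is a Thursday.
Each is the 3rd Thursday of its month.
3rd Thursday of September 2002: Sep 19 2002.
October 2002 — 3rd Thursday is Oct 17 2002.
November 2002 — 3rd Thursday is Nov 21 2002.

Sep 19 2002, Oct 17 2002, Nov 21 2002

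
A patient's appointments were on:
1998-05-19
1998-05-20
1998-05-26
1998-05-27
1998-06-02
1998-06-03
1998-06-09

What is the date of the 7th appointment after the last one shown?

The gap pattern 1, 6, 1, 6, 1, 6 repeats every 2 events.
These are the Tuesdays and Wednesdays of each week.
Next Wednesday: 1998-06-10.
Next Tuesday: 1998-06-16.
The following Wednesday is 1998-06-17.
Next Tuesday: 1998-06-23.
The following Wednesday is 1998-06-24.
Next Tuesday: 1998-06-30.
The following Wednesday is 1998-07-01.

1998-07-01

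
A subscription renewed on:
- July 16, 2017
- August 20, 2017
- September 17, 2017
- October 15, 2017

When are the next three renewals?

November 19, 2017; December 17, 2017; January 21, 2018

All dates are Sundays, 35, 28, 28 days apart.
Specifically, the 3rd Sunday of each month.
3rd Sunday of November 2017: November 19, 2017.
3rd Sunday of December 2017: December 17, 2017.
3rd Sunday of January 2018: January 21, 2018.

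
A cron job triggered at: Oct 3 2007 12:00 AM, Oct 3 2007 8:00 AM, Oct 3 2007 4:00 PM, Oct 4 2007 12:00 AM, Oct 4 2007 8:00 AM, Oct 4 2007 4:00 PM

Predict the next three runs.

Oct 5 2007 12:00 AM, Oct 5 2007 8:00 AM, Oct 5 2007 4:00 PM

Spacing: 8, 8, 8, 8, 8 h — constant 8 h.
Oct 4 2007 4:00 PM + 8 h = Oct 5 2007 12:00 AM.
Oct 5 2007 12:00 AM + 8 h = Oct 5 2007 8:00 AM.
Oct 5 2007 8:00 AM + 8 h = Oct 5 2007 4:00 PM.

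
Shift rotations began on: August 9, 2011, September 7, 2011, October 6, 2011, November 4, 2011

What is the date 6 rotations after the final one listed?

Every event comes 29 days after the last (29, 29, 29).
November 4, 2011 + 29 days = December 3, 2011.
December 3, 2011 + 29 days = January 1, 2012.
January 1, 2012 + 29 days = January 30, 2012.
January 30, 2012 + 29 days = February 28, 2012.
February 28, 2012 + 29 days = March 28, 2012.
March 28, 2012 + 29 days = April 26, 2012.

April 26, 2012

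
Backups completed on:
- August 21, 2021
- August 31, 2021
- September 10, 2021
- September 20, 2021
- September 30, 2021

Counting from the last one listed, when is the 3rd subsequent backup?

The spacing is 10, 10, 10, 10 days — always 10 days.
September 30, 2021 + 10 days = October 10, 2021.
October 10, 2021 + 10 days = October 20, 2021.
October 20, 2021 + 10 days = October 30, 2021.

October 30, 2021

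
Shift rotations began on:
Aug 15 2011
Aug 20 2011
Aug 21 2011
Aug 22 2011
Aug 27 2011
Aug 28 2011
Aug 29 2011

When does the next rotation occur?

Sep 3 2011

Gaps: 5, 1, 1, 5, 1, 1 days — not constant, but cyclic with period 3.
The events fall on every Monday, Saturday and Sunday.
Next Saturday: Sep 3 2011.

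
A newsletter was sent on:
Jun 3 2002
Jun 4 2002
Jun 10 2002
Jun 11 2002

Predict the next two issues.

Jun 17 2002, Jun 18 2002

The gap pattern 1, 6, 1 repeats every 2 events.
These are the Mondays and Tuesdays of each week.
The following Monday is Jun 17 2002.
The following Tuesday is Jun 18 2002.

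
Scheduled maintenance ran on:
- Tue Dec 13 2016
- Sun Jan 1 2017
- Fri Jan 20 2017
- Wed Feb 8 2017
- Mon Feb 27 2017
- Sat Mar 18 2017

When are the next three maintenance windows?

Thu Apr 6 2017, Tue Apr 25 2017, Sun May 14 2017

The spacing is 19, 19, 19, 19, 19 days — always 19 days.
Sat Mar 18 2017 + 19 days = Thu Apr 6 2017.
Thu Apr 6 2017 + 19 days = Tue Apr 25 2017.
Tue Apr 25 2017 + 19 days = Sun May 14 2017.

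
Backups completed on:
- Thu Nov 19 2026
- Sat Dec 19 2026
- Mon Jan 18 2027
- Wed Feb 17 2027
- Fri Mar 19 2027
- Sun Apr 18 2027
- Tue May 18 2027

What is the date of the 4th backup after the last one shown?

Gaps between consecutive events: 30, 30, 30, 30, 30, 30 days — a constant 30-day interval.
Tue May 18 2027 + 30 days = Thu Jun 17 2027.
Thu Jun 17 2027 + 30 days = Sat Jul 17 2027.
Sat Jul 17 2027 + 30 days = Mon Aug 16 2027.
Mon Aug 16 2027 + 30 days = Wed Sep 15 2027.

Wed Sep 15 2027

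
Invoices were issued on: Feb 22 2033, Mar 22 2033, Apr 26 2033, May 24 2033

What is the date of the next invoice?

Jun 28 2033

All dates are Tuesdays, 28, 35, 28 days apart.
Specifically, the 4th Tuesday of each month.
4th Tuesday of June 2033: Jun 28 2033.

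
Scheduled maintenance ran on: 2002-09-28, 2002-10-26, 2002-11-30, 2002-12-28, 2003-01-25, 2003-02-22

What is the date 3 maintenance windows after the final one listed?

These are Saturdays with 28, 35, 28, 28, 28-day gaps.
Each is the final Saturday of its month — 2002-11-30 is past the 28th, so '4th Saturday' doesn't fit.
Last Saturday of March 2003: 2003-03-29.
Last Saturday of April 2003: 2003-04-26.
Last Saturday of May 2003: 2003-05-31.

2003-05-31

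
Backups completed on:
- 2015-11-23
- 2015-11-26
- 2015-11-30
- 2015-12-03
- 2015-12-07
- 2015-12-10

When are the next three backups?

2015-12-14, 2015-12-17, 2015-12-21

Gaps: 3, 4, 3, 4, 3 days — not constant, but cyclic with period 2.
The events fall on every Monday and Thursday.
The following Monday is 2015-12-14.
The following Thursday is 2015-12-17.
The following Monday is 2015-12-21.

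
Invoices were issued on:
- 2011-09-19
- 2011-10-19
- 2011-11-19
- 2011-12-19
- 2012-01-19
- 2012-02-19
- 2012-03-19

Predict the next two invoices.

Each date is the 19th; the gaps (30, 31, 30, 31, 31, 29) track the month lengths.
The rule is the 19th of each month.
April 2012: 2012-04-19.
Next: May 2012 → 2012-05-19.

2012-04-19, 2012-05-19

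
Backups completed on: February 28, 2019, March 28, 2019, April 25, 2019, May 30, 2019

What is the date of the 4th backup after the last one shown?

September 26, 2019

These are Thursdays with 28, 28, 35-day gaps.
Each is the final Thursday of its month — May 30, 2019 is past the 28th, so '4th Thursday' doesn't fit.
Last Thursday of June 2019: June 27, 2019.
Last Thursday of July 2019: July 25, 2019.
August 2019 ends with Thursday August 29, 2019.
Last Thursday of September 2019: September 26, 2019.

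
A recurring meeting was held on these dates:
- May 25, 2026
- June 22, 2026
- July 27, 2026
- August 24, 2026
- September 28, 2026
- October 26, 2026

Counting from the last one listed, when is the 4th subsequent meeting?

All dates are Mondays, 28, 35, 28, 35, 28 days apart.
Specifically, the 4th Monday of each month.
4th Monday of November 2026: November 23, 2026.
December 2026 — 4th Monday is December 28, 2026.
4th Monday of January 2027: January 25, 2027.
4th Monday of February 2027: February 22, 2027.

February 22, 2027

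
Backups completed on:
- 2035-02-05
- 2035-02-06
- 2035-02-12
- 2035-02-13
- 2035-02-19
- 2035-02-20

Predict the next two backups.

2035-02-26, 2035-02-27

Every event lands on a Monday or Tuesday (gaps cycle 1, 6, 1, 6, 1).
So the schedule is: every Monday and Tuesday.
The following Monday is 2035-02-26.
Next Tuesday: 2035-02-27.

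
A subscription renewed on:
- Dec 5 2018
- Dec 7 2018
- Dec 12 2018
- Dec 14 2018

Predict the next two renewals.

Dec 19 2018, Dec 21 2018

Gaps: 2, 5, 2 days — not constant, but cyclic with period 2.
The events fall on every Wednesday and Friday.
Next Wednesday: Dec 19 2018.
Next Friday: Dec 21 2018.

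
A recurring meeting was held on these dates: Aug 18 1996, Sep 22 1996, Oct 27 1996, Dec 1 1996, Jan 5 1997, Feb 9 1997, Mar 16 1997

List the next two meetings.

Every event comes 35 days after the last (35, 35, 35, 35, 35, 35).
Mar 16 1997 + 35 days = Apr 20 1997.
Apr 20 1997 + 35 days = May 25 1997.

Apr 20 1997, May 25 1997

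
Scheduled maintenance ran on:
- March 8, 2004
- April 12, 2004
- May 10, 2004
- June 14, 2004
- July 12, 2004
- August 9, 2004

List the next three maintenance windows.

September 13, 2004; October 11, 2004; November 8, 2004

All dates are Mondays, 35, 28, 35, 28, 28 days apart.
Specifically, the 2nd Monday of each month.
2nd Monday of September 2004: September 13, 2004.
October 2004 — 2nd Monday is October 11, 2004.
November 2004 — 2nd Monday is November 8, 2004.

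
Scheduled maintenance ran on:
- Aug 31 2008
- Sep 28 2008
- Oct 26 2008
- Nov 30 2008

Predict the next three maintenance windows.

These are Sundays with 28, 28, 35-day gaps.
Each is the final Sunday of its month — Aug 31 2008 is past the 28th, so '4th Sunday' doesn't fit.
December 2008 ends with Sunday Dec 28 2008.
Last Sunday of January 2009: Jan 25 2009.
February 2009 ends with Sunday Feb 22 2009.

Dec 28 2008, Jan 25 2009, Feb 22 2009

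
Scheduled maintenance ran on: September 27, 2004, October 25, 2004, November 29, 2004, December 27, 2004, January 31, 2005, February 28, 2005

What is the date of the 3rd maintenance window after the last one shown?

May 30, 2005

These are Mondays with 28, 35, 28, 35, 28-day gaps.
Each is the final Monday of its month — November 29, 2004 is past the 28th, so '4th Monday' doesn't fit.
Last Monday of March 2005: March 28, 2005.
April 2005 ends with Monday April 25, 2005.
Last Monday of May 2005: May 30, 2005.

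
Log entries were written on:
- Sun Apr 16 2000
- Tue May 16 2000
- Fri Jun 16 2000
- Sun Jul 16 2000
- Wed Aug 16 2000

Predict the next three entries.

Sat Sep 16 2000, Mon Oct 16 2000, Thu Nov 16 2000

Each date is the 16th; the gaps (30, 31, 30, 31) track the month lengths.
The rule is the 16th of each month.
September 2000: Sat Sep 16 2000.
Next: October 2000 → Mon Oct 16 2000.
Next: November 2000 → Thu Nov 16 2000.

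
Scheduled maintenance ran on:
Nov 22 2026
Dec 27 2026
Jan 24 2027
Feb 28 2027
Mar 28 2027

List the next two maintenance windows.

Apr 25 2027, May 23 2027

These are Sundays at 28- or 35-day spacing (35, 28, 35, 28).
The pattern: 4th Sunday of the month.
April 2027 — 4th Sunday is Apr 25 2027.
4th Sunday of May 2027: May 23 2027.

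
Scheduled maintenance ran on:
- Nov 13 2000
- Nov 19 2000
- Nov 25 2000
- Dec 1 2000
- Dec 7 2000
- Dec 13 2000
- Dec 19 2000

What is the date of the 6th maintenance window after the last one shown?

Every event comes 6 days after the last (6, 6, 6, 6, 6, 6).
Dec 19 2000 + 6 days = Dec 25 2000.
Dec 25 2000 + 6 days = Dec 31 2000.
Dec 31 2000 + 6 days = Jan 6 2001.
Jan 6 2001 + 6 days = Jan 12 2001.
Jan 12 2001 + 6 days = Jan 18 2001.
Jan 18 2001 + 6 days = Jan 24 2001.

Jan 24 2001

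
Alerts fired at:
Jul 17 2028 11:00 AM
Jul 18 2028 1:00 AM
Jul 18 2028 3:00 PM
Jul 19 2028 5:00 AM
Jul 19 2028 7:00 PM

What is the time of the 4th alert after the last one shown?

Jul 22 2028 3:00 AM

Gaps: 14, 14, 14, 14 hours — each event is 14 hours after the previous one.
Jul 19 2028 7:00 PM + 14 h = Jul 20 2028 9:00 AM.
Jul 20 2028 9:00 AM + 14 h = Jul 20 2028 11:00 PM.
Jul 20 2028 11:00 PM + 14 h = Jul 21 2028 1:00 PM.
Jul 21 2028 1:00 PM + 14 h = Jul 22 2028 3:00 AM.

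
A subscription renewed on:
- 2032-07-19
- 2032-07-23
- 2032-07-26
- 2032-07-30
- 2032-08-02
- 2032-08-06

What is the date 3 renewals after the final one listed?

2032-08-16

The gap pattern 4, 3, 4, 3, 4 repeats every 2 events.
These are the Mondays and Fridays of each week.
Next Monday: 2032-08-09.
Next Friday: 2032-08-13.
Next Monday: 2032-08-16.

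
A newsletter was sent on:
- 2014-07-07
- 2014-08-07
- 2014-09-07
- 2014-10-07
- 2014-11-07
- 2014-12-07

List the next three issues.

Each date is the 7th; the gaps (31, 31, 30, 31, 30) track the month lengths.
The rule is the 7th of each month.
Next: January 2015 → 2015-01-07.
February 2015: 2015-02-07.
March 2015: 2015-03-07.

2015-01-07, 2015-02-07, 2015-03-07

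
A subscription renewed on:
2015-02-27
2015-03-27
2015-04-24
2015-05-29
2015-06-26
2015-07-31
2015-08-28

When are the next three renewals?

2015-09-25, 2015-10-30, 2015-11-27

All Fridays; the gaps (28, 28, 35, 28, 35, 28) vary with month length.
This is the last Friday of each month.
Last Friday of September 2015: 2015-09-25.
October 2015 ends with Friday 2015-10-30.
November 2015 ends with Friday 2015-11-27.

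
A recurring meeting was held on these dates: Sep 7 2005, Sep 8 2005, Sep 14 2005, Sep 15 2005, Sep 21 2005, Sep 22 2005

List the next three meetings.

The gap pattern 1, 6, 1, 6, 1 repeats every 2 events.
These are the Wednesdays and Thursdays of each week.
Next Wednesday: Sep 28 2005.
The following Thursday is Sep 29 2005.
The following Wednesday is Oct 5 2005.

Sep 28 2005, Sep 29 2005, Oct 5 2005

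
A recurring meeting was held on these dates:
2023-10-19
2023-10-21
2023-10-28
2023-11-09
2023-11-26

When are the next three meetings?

Intervals are 2, 7, 12, 17 days — an arithmetic progression with common difference 5.
Next gap: 22 days. 2023-11-26 + 22 days = 2023-12-18.
Next gap: 27 days. 2023-12-18 + 27 days = 2024-01-14.
Next gap: 32 days. 2024-01-14 + 32 days = 2024-02-15.

2023-12-18, 2024-01-14, 2024-02-15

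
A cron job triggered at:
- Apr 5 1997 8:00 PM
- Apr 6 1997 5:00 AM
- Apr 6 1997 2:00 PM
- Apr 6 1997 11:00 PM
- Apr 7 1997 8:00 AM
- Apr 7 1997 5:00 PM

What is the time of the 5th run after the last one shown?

Spacing: 9, 9, 9, 9, 9 h — constant 9 h.
Apr 7 1997 5:00 PM + 9 h = Apr 8 1997 2:00 AM.
Apr 8 1997 2:00 AM + 9 h = Apr 8 1997 11:00 AM.
Apr 8 1997 11:00 AM + 9 h = Apr 8 1997 8:00 PM.
Apr 8 1997 8:00 PM + 9 h = Apr 9 1997 5:00 AM.
Apr 9 1997 5:00 AM + 9 h = Apr 9 1997 2:00 PM.

Apr 9 1997 2:00 PM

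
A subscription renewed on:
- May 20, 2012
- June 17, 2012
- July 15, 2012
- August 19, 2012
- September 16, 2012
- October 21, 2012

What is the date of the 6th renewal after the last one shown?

Gaps: 28, 28, 35, 28, 35 days — a mix of 28 and 35. Every date is a Sunday.
Each is the 3rd Sunday of its month.
November 2012 — 3rd Sunday is November 18, 2012.
3rd Sunday of December 2012: December 16, 2012.
3rd Sunday of January 2013: January 20, 2013.
February 2013 — 3rd Sunday is February 17, 2013.
3rd Sunday of March 2013: March 17, 2013.
April 2013 — 3rd Sunday is April 21, 2013.

April 21, 2013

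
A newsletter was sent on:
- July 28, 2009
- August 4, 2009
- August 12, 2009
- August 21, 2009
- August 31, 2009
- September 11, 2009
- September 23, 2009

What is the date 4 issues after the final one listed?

The spacing grows by 1 each time: 7, 8, 9, 10, 11, 12 days.
Next gap: 13 days. September 23, 2009 + 13 days = October 6, 2009.
Next gap: 14 days. October 6, 2009 + 14 days = October 20, 2009.
Next gap: 15 days. October 20, 2009 + 15 days = November 4, 2009.
Next gap: 16 days. November 4, 2009 + 16 days = November 20, 2009.

November 20, 2009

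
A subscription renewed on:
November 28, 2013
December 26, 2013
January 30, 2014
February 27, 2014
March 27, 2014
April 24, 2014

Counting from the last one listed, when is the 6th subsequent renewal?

Every date is a Thursday; gaps 28, 35, 28, 28, 28 days.
Each is the last Thursday of its month (at least one falls on the 29th or later, ruling out '4th Thursday').
Last Thursday of May 2014: May 29, 2014.
June 2014 ends with Thursday June 26, 2014.
July 2014 ends with Thursday July 31, 2014.
August 2014 ends with Thursday August 28, 2014.
Last Thursday of September 2014: September 25, 2014.
October 2014 ends with Thursday October 30, 2014.

October 30, 2014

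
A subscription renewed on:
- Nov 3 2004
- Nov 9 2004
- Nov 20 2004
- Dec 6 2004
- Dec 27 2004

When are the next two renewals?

Jan 22 2005, Feb 22 2005

Intervals are 6, 11, 16, 21 days — an arithmetic progression with common difference 5.
Next gap: 26 days. Dec 27 2004 + 26 days = Jan 22 2005.
Next gap: 31 days. Jan 22 2005 + 31 days = Feb 22 2005.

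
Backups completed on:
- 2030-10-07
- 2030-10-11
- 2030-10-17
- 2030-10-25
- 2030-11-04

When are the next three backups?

Gaps: 4, 6, 8, 10 days — each gap is 2 larger than the previous one.
Next gap: 12 days. 2030-11-04 + 12 days = 2030-11-16.
Next gap: 14 days. 2030-11-16 + 14 days = 2030-11-30.
Next gap: 16 days. 2030-11-30 + 16 days = 2030-12-16.

2030-11-16, 2030-11-30, 2030-12-16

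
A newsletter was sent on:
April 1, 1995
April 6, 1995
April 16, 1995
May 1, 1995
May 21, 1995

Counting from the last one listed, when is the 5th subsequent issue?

November 12, 1995

Gaps: 5, 10, 15, 20 days — each gap is 5 larger than the previous one.
Next gap: 25 days. May 21, 1995 + 25 days = June 15, 1995.
Next gap: 30 days. June 15, 1995 + 30 days = July 15, 1995.
Next gap: 35 days. July 15, 1995 + 35 days = August 19, 1995.
Next gap: 40 days. August 19, 1995 + 40 days = September 28, 1995.
Next gap: 45 days. September 28, 1995 + 45 days = November 12, 1995.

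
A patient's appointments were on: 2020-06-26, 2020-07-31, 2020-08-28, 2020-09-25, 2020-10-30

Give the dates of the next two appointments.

All Fridays; the gaps (35, 28, 28, 35) vary with month length.
This is the last Friday of each month.
November 2020 ends with Friday 2020-11-27.
December 2020 ends with Friday 2020-12-25.

2020-11-27, 2020-12-25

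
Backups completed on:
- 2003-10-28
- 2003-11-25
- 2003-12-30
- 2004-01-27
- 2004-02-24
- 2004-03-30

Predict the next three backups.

2004-04-27, 2004-05-25, 2004-06-29

All Tuesdays; the gaps (28, 35, 28, 28, 35) vary with month length.
This is the last Tuesday of each month.
Last Tuesday of April 2004: 2004-04-27.
Last Tuesday of May 2004: 2004-05-25.
June 2004 ends with Tuesday 2004-06-29.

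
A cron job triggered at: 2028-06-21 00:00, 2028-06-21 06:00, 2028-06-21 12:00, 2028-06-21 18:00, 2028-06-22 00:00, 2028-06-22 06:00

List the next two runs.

Spacing: 6, 6, 6, 6, 6 h — constant 6 h.
2028-06-22 06:00 + 6 h = 2028-06-22 12:00.
2028-06-22 12:00 + 6 h = 2028-06-22 18:00.

2028-06-22 12:00, 2028-06-22 18:00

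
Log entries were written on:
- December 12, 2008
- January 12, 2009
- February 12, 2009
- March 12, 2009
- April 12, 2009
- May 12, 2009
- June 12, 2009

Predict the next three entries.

Each date is the 12th; the gaps (31, 31, 28, 31, 30, 31) track the month lengths.
The rule is the 12th of each month.
Next: July 2009 → July 12, 2009.
Next: August 2009 → August 12, 2009.
Next: September 2009 → September 12, 2009.

July 12, 2009; August 12, 2009; September 12, 2009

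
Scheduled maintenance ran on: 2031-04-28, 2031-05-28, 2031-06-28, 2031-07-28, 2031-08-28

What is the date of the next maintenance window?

Gaps: 30, 31, 30, 31 days — not constant. Every event is on the 28th of the month.
Pattern: the 28th of each month.
Next: September 2031 → 2031-09-28.

2031-09-28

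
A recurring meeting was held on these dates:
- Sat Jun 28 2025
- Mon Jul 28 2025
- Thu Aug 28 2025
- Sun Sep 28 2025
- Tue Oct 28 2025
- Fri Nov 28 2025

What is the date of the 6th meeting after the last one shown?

Thu May 28 2026

Gaps: 30, 31, 31, 30, 31 days — not constant. Every event is on the 28th of the month.
Pattern: the 28th of each month.
December 2025: Sun Dec 28 2025.
January 2026: Wed Jan 28 2026.
February 2026: Sat Feb 28 2026.
Next: March 2026 → Sat Mar 28 2026.
April 2026: Tue Apr 28 2026.
Next: May 2026 → Thu May 28 2026.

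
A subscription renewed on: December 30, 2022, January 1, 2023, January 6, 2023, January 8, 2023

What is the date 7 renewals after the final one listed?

Every event lands on a Friday or Sunday (gaps cycle 2, 5, 2).
So the schedule is: every Friday and Sunday.
Next Friday: January 13, 2023.
The following Sunday is January 15, 2023.
Next Friday: January 20, 2023.
The following Sunday is January 22, 2023.
The following Friday is January 27, 2023.
The following Sunday is January 29, 2023.
The following Friday is February 3, 2023.

February 3, 2023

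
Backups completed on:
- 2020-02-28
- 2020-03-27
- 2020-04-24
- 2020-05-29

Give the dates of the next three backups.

2020-06-26, 2020-07-31, 2020-08-28

These are Fridays with 28, 28, 35-day gaps.
Each is the final Friday of its month — 2020-05-29 is past the 28th, so '4th Friday' doesn't fit.
June 2020 ends with Friday 2020-06-26.
July 2020 ends with Friday 2020-07-31.
Last Friday of August 2020: 2020-08-28.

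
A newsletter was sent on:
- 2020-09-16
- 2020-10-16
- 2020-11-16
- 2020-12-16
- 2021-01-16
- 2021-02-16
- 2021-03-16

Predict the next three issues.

2021-04-16, 2021-05-16, 2021-06-16

The day-of-month is always 16 (30, 31, 30, 31, 31, 28 days between events).
So this recurs on the 16th of each month.
April 2021: 2021-04-16.
Next: May 2021 → 2021-05-16.
June 2021: 2021-06-16.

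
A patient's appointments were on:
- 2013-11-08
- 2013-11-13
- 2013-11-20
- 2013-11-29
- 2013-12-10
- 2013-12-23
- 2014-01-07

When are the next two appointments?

2014-01-24, 2014-02-12

Intervals are 5, 7, 9, 11, 13, 15 days — an arithmetic progression with common difference 2.
Next gap: 17 days. 2014-01-07 + 17 days = 2014-01-24.
Next gap: 19 days. 2014-01-24 + 19 days = 2014-02-12.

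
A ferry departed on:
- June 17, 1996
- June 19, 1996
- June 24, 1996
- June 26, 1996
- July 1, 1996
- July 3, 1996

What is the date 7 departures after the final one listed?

July 29, 1996

The gap pattern 2, 5, 2, 5, 2 repeats every 2 events.
These are the Mondays and Wednesdays of each week.
Next Monday: July 8, 1996.
Next Wednesday: July 10, 1996.
The following Monday is July 15, 1996.
Next Wednesday: July 17, 1996.
Next Monday: July 22, 1996.
Next Wednesday: July 24, 1996.
The following Monday is July 29, 1996.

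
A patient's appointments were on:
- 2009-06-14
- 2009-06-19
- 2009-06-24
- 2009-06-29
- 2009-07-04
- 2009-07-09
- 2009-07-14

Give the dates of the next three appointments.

Every event comes 5 days after the last (5, 5, 5, 5, 5, 5).
2009-07-14 + 5 days = 2009-07-19.
2009-07-19 + 5 days = 2009-07-24.
2009-07-24 + 5 days = 2009-07-29.

2009-07-19, 2009-07-24, 2009-07-29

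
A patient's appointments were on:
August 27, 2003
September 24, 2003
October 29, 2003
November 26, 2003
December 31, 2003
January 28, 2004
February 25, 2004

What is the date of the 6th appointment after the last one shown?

August 25, 2004

Every date is a Wednesday; gaps 28, 35, 28, 35, 28, 28 days.
Each is the last Wednesday of its month (at least one falls on the 29th or later, ruling out '4th Wednesday').
Last Wednesday of March 2004: March 31, 2004.
Last Wednesday of April 2004: April 28, 2004.
May 2004 ends with Wednesday May 26, 2004.
Last Wednesday of June 2004: June 30, 2004.
July 2004 ends with Wednesday July 28, 2004.
August 2004 ends with Wednesday August 25, 2004.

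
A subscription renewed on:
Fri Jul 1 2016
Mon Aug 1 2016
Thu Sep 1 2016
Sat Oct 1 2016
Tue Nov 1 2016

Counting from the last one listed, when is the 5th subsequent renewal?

The day-of-month is always 1 (31, 31, 30, 31 days between events).
So this recurs on the 1st of each month.
Next: December 2016 → Thu Dec 1 2016.
January 2017: Sun Jan 1 2017.
Next: February 2017 → Wed Feb 1 2017.
Next: March 2017 → Wed Mar 1 2017.
April 2017: Sat Apr 1 2017.

Sat Apr 1 2017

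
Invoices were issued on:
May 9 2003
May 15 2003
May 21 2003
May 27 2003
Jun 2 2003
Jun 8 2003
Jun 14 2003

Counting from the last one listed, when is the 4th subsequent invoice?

Every event comes 6 days after the last (6, 6, 6, 6, 6, 6).
Jun 14 2003 + 6 days = Jun 20 2003.
Jun 20 2003 + 6 days = Jun 26 2003.
Jun 26 2003 + 6 days = Jul 2 2003.
Jul 2 2003 + 6 days = Jul 8 2003.

Jul 8 2003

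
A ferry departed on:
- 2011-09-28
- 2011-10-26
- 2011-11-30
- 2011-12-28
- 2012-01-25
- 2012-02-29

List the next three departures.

2012-03-28, 2012-04-25, 2012-05-30

Every date is a Wednesday; gaps 28, 35, 28, 28, 35 days.
Each is the last Wednesday of its month (at least one falls on the 29th or later, ruling out '4th Wednesday').
March 2012 ends with Wednesday 2012-03-28.
April 2012 ends with Wednesday 2012-04-25.
May 2012 ends with Wednesday 2012-05-30.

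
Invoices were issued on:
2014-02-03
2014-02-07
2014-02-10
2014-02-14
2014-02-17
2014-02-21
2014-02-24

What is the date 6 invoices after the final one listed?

Gaps: 4, 3, 4, 3, 4, 3 days — not constant, but cyclic with period 2.
The events fall on every Monday and Friday.
Next Friday: 2014-02-28.
Next Monday: 2014-03-03.
The following Friday is 2014-03-07.
Next Monday: 2014-03-10.
The following Friday is 2014-03-14.
The following Monday is 2014-03-17.

2014-03-17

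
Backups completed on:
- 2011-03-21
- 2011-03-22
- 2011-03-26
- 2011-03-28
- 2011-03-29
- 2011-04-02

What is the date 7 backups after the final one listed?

Gaps: 1, 4, 2, 1, 4 days — not constant, but cyclic with period 3.
The events fall on every Monday, Tuesday and Saturday.
Next Monday: 2011-04-04.
The following Tuesday is 2011-04-05.
Next Saturday: 2011-04-09.
Next Monday: 2011-04-11.
Next Tuesday: 2011-04-12.
The following Saturday is 2011-04-16.
The following Monday is 2011-04-18.

2011-04-18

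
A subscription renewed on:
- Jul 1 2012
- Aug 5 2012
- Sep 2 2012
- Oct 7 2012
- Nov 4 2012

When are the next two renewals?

Gaps: 35, 28, 35, 28 days — a mix of 28 and 35. Every date is a Sunday.
Each is the 1st Sunday of its month.
1st Sunday of December 2012: Dec 2 2012.
January 2013 — 1st Sunday is Jan 6 2013.

Dec 2 2012, Jan 6 2013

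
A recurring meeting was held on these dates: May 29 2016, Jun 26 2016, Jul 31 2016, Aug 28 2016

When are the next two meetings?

Sep 25 2016, Oct 30 2016

Every date is a Sunday; gaps 28, 35, 28 days.
Each is the last Sunday of its month (at least one falls on the 29th or later, ruling out '4th Sunday').
September 2016 ends with Sunday Sep 25 2016.
Last Sunday of October 2016: Oct 30 2016.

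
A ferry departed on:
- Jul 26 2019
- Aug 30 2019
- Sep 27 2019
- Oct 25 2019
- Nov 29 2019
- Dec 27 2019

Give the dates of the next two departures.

Jan 31 2020, Feb 28 2020

All Fridays; the gaps (35, 28, 28, 35, 28) vary with month length.
This is the last Friday of each month.
Last Friday of January 2020: Jan 31 2020.
Last Friday of February 2020: Feb 28 2020.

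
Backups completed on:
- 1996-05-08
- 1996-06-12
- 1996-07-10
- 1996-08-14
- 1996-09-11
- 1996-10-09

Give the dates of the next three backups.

1996-11-13, 1996-12-11, 1997-01-08

These are Wednesdays at 28- or 35-day spacing (35, 28, 35, 28, 28).
The pattern: 2nd Wednesday of the month.
November 1996 — 2nd Wednesday is 1996-11-13.
December 1996 — 2nd Wednesday is 1996-12-11.
2nd Wednesday of January 1997: 1997-01-08.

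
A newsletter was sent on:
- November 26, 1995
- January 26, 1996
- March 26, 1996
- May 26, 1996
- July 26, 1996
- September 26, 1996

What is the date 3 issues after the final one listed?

March 26, 1997

The day-of-month is always 26 (61, 60, 61, 61, 62 days between events).
So this recurs on the 26th of every 2 months.
Next: November 1996 → November 26, 1996.
January 1997: January 26, 1997.
March 1997: March 26, 1997.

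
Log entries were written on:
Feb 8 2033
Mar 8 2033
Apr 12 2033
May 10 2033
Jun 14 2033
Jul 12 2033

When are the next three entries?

Gaps: 28, 35, 28, 35, 28 days — a mix of 28 and 35. Every date is a Tuesday.
Each is the 2nd Tuesday of its month.
2nd Tuesday of August 2033: Aug 9 2033.
September 2033 — 2nd Tuesday is Sep 13 2033.
October 2033 — 2nd Tuesday is Oct 11 2033.

Aug 9 2033, Sep 13 2033, Oct 11 2033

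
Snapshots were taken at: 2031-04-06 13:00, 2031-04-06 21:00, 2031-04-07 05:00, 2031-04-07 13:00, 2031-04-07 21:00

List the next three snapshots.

2031-04-08 05:00, 2031-04-08 13:00, 2031-04-08 21:00

Gaps: 8, 8, 8, 8 hours — each event is 8 hours after the previous one.
2031-04-07 21:00 + 8 h = 2031-04-08 05:00.
2031-04-08 05:00 + 8 h = 2031-04-08 13:00.
2031-04-08 13:00 + 8 h = 2031-04-08 21:00.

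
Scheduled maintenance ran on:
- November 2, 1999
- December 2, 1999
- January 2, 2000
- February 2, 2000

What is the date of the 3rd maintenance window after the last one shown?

May 2, 2000

The day-of-month is always 2 (30, 31, 31 days between events).
So this recurs on the 2nd of each month.
Next: March 2000 → March 2, 2000.
Next: April 2000 → April 2, 2000.
May 2000: May 2, 2000.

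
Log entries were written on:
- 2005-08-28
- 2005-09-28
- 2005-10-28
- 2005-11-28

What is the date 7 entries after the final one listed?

The day-of-month is always 28 (31, 30, 31 days between events).
So this recurs on the 28th of each month.
December 2005: 2005-12-28.
Next: January 2006 → 2006-01-28.
Next: February 2006 → 2006-02-28.
March 2006: 2006-03-28.
Next: April 2006 → 2006-04-28.
Next: May 2006 → 2006-05-28.
Next: June 2006 → 2006-06-28.

2006-06-28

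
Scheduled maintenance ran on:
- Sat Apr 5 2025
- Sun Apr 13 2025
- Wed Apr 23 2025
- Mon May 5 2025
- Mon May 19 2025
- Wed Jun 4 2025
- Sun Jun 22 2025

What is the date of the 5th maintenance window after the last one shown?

Intervals are 8, 10, 12, 14, 16, 18 days — an arithmetic progression with common difference 2.
Next gap: 20 days. Sun Jun 22 2025 + 20 days = Sat Jul 12 2025.
Next gap: 22 days. Sat Jul 12 2025 + 22 days = Sun Aug 3 2025.
Next gap: 24 days. Sun Aug 3 2025 + 24 days = Wed Aug 27 2025.
Next gap: 26 days. Wed Aug 27 2025 + 26 days = Mon Sep 22 2025.
Next gap: 28 days. Mon Sep 22 2025 + 28 days = Mon Oct 20 2025.

Mon Oct 20 2025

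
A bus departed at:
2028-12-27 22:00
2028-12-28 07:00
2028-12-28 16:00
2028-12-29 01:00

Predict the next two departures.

2028-12-29 10:00, 2028-12-29 19:00

Spacing: 9, 9, 9 h — constant 9 h.
2028-12-29 01:00 + 9 h = 2028-12-29 10:00.
2028-12-29 10:00 + 9 h = 2028-12-29 19:00.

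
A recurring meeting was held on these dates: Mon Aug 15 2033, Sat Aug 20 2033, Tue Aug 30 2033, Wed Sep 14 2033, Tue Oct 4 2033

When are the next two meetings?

Intervals are 5, 10, 15, 20 days — an arithmetic progression with common difference 5.
Next gap: 25 days. Tue Oct 4 2033 + 25 days = Sat Oct 29 2033.
Next gap: 30 days. Sat Oct 29 2033 + 30 days = Mon Nov 28 2033.

Sat Oct 29 2033, Mon Nov 28 2033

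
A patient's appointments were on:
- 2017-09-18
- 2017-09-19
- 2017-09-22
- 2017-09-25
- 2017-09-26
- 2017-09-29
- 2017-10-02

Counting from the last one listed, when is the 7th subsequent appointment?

Gaps: 1, 3, 3, 1, 3, 3 days — not constant, but cyclic with period 3.
The events fall on every Monday, Tuesday and Friday.
Next Tuesday: 2017-10-03.
Next Friday: 2017-10-06.
The following Monday is 2017-10-09.
Next Tuesday: 2017-10-10.
Next Friday: 2017-10-13.
Next Monday: 2017-10-16.
The following Tuesday is 2017-10-17.

2017-10-17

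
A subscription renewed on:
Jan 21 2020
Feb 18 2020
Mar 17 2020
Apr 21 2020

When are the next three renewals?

May 19 2020, Jun 16 2020, Jul 21 2020

Gaps: 28, 28, 35 days — a mix of 28 and 35. Every date is a Tuesday.
Each is the 3rd Tuesday of its month.
3rd Tuesday of May 2020: May 19 2020.
June 2020 — 3rd Tuesday is Jun 16 2020.
3rd Tuesday of July 2020: Jul 21 2020.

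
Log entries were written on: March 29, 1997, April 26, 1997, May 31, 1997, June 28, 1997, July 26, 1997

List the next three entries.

August 30, 1997; September 27, 1997; October 25, 1997

These are Saturdays with 28, 35, 28, 28-day gaps.
Each is the final Saturday of its month — March 29, 1997 is past the 28th, so '4th Saturday' doesn't fit.
Last Saturday of August 1997: August 30, 1997.
Last Saturday of September 1997: September 27, 1997.
October 1997 ends with Saturday October 25, 1997.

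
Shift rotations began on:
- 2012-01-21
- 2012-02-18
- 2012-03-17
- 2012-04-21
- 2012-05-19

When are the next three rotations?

These are Saturdays at 28- or 35-day spacing (28, 28, 35, 28).
The pattern: 3rd Saturday of the month.
3rd Saturday of June 2012: 2012-06-16.
3rd Saturday of July 2012: 2012-07-21.
August 2012 — 3rd Saturday is 2012-08-18.

2012-06-16, 2012-07-21, 2012-08-18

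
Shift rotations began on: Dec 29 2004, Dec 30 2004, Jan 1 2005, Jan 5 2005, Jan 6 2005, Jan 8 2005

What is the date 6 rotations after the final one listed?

Gaps: 1, 2, 4, 1, 2 days — not constant, but cyclic with period 3.
The events fall on every Wednesday, Thursday and Saturday.
Next Wednesday: Jan 12 2005.
The following Thursday is Jan 13 2005.
The following Saturday is Jan 15 2005.
The following Wednesday is Jan 19 2005.
Next Thursday: Jan 20 2005.
The following Saturday is Jan 22 2005.

Jan 22 2005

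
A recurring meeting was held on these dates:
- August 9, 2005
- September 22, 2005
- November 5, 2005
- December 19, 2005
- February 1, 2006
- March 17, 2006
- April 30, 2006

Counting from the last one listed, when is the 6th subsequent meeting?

Gaps between consecutive events: 44, 44, 44, 44, 44, 44 days — a constant 44-day interval.
April 30, 2006 + 44 days = June 13, 2006.
June 13, 2006 + 44 days = July 27, 2006.
July 27, 2006 + 44 days = September 9, 2006.
September 9, 2006 + 44 days = October 23, 2006.
October 23, 2006 + 44 days = December 6, 2006.
December 6, 2006 + 44 days = January 19, 2007.

January 19, 2007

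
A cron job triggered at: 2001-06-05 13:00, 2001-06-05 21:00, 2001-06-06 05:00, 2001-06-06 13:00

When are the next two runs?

2001-06-06 21:00, 2001-06-07 05:00

Gaps: 8, 8, 8 hours — each event is 8 hours after the previous one.
2001-06-06 13:00 + 8 h = 2001-06-06 21:00.
2001-06-06 21:00 + 8 h = 2001-06-07 05:00.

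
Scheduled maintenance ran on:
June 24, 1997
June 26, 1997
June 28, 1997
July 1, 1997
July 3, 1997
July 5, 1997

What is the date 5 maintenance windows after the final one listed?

Gaps: 2, 2, 3, 2, 2 days — not constant, but cyclic with period 3.
The events fall on every Tuesday, Thursday and Saturday.
The following Tuesday is July 8, 1997.
The following Thursday is July 10, 1997.
Next Saturday: July 12, 1997.
The following Tuesday is July 15, 1997.
Next Thursday: July 17, 1997.

July 17, 1997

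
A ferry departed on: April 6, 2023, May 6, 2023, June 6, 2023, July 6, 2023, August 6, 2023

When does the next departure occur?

September 6, 2023

Each date is the 6th; the gaps (30, 31, 30, 31) track the month lengths.
The rule is the 6th of each month.
September 2023: September 6, 2023.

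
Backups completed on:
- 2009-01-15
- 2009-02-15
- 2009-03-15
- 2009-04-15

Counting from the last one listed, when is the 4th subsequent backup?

2009-08-15

The day-of-month is always 15 (31, 28, 31 days between events).
So this recurs on the 15th of each month.
May 2009: 2009-05-15.
Next: June 2009 → 2009-06-15.
Next: July 2009 → 2009-07-15.
Next: August 2009 → 2009-08-15.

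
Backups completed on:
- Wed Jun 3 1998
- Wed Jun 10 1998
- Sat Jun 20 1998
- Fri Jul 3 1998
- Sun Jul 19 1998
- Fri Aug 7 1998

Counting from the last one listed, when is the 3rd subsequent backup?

Intervals are 7, 10, 13, 16, 19 days — an arithmetic progression with common difference 3.
Next gap: 22 days. Fri Aug 7 1998 + 22 days = Sat Aug 29 1998.
Next gap: 25 days. Sat Aug 29 1998 + 25 days = Wed Sep 23 1998.
Next gap: 28 days. Wed Sep 23 1998 + 28 days = Wed Oct 21 1998.

Wed Oct 21 1998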